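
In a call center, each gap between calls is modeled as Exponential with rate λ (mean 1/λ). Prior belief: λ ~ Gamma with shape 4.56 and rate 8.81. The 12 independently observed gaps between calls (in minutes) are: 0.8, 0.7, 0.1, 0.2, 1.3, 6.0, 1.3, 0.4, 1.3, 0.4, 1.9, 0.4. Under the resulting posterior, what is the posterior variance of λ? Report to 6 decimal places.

With a Gamma(shape α, rate β) prior on the exponential rate λ, the posterior after n observations with total T = Σxᵢ is Gamma(α+n, β+T).
Sum of observations T = 14.8 minutes; n = 12.
Posterior: Gamma(4.56+12, 8.81+14.8) = Gamma(16.56, 23.61).
Var = α/β² = 0.029708.

0.029708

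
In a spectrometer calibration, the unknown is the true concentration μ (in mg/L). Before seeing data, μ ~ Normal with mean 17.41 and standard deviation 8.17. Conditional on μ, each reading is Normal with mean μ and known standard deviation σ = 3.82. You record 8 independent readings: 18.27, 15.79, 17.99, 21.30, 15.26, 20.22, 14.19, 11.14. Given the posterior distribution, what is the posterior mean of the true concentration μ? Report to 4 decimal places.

For Normal data with known variance σ², a Normal(μ₀, σ₀²) prior on μ is conjugate. Posterior precision = 1/σ₀² + n/σ²; posterior mean is the precision-weighted average of μ₀ and x̄.
Σxᵢ = 18.27 + 15.79 + 17.99 + 21.30 + 15.26 + 20.22 + 14.19 + 11.14 = 134.16, so n·x̄ = 134.16.
σ₀² = 8.17² = 66.7489, σ² = 3.82² = 14.5924; σ² + n·σ₀² = 14.5924 + 8·66.7489 = 548.5836.
Posterior mean = (μ₀/σ₀² + n·x̄/σ²)/(1/σ₀² + n/σ²) = (σ²·μ₀ + σ₀²·n·x̄)/(σ² + n·σ₀²) = (14.5924·17.41 + 66.7489·134.16)/548.5836 = 9209.086108/548.5836 = 16.7870.

16.7870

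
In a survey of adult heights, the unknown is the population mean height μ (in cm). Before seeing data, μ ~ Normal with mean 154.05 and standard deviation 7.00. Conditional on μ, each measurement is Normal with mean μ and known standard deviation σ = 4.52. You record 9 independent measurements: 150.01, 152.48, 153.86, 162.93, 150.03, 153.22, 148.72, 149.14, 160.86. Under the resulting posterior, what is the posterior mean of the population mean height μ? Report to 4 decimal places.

For Normal data with known variance σ², a Normal(μ₀, σ₀²) prior on μ is conjugate. Posterior precision = 1/σ₀² + n/σ²; posterior mean is the precision-weighted average of μ₀ and x̄.
Σxᵢ = 150.01 + 152.48 + 153.86 + 162.93 + 150.03 + 153.22 + 148.72 + 149.14 + 160.86 = 1381.25, so n·x̄ = 1381.25.
σ₀² = 7.00² = 49, σ² = 4.52² = 20.4304; σ² + n·σ₀² = 20.4304 + 9·49 = 461.4304.
Posterior mean = (μ₀/σ₀² + n·x̄/σ²)/(1/σ₀² + n/σ²) = (σ²·μ₀ + σ₀²·n·x̄)/(σ² + n·σ₀²) = (20.4304·154.05 + 49·1381.25)/461.4304 = 70828.55312/461.4304 = 153.4978.

153.4978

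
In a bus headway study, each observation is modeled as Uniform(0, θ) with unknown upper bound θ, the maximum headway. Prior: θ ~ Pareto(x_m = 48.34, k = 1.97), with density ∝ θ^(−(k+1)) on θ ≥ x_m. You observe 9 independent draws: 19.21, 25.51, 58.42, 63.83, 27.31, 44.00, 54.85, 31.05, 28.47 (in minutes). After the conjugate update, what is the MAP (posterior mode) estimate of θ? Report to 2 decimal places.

63.83

A Pareto(scale x_m, shape k) prior on the upper bound θ of Uniform(0, θ) is conjugate: posterior is Pareto(max(x_m, max xᵢ), k + n).
Sample maximum = 63.83; prior scale x_m = 48.34 → posterior scale = max = 63.83.
Posterior shape = 1.97 + 9 = 10.97.
The Pareto density is decreasing on [x_m, ∞), so the mode is x_m = 63.83.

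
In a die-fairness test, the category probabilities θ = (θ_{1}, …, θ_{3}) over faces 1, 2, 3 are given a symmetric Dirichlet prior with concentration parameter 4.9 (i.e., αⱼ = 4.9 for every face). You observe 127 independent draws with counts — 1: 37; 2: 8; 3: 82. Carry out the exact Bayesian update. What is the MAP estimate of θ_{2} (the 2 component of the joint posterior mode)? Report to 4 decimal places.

The Dirichlet prior is conjugate to the Multinomial likelihood: each posterior αⱼ = prior αⱼ + observed count nⱼ.
Posterior concentration: (41.9, 12.9, 86.9), total = 141.7.
Joint mode component: (α_{2}−1)/(Σα−K) = 11.9/138.7 = 0.0858.

0.0858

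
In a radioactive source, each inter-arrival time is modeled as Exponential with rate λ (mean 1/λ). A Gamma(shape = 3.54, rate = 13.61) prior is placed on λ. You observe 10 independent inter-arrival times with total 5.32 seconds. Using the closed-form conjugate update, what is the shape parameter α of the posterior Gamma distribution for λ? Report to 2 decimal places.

13.54

With a Gamma(shape α, rate β) prior on the exponential rate λ, the posterior after n observations with total T = Σxᵢ is Gamma(α+n, β+T).
Posterior: Gamma(3.54+10, 13.61+5.32) = Gamma(13.54, 18.93).
Posterior α = 13.54.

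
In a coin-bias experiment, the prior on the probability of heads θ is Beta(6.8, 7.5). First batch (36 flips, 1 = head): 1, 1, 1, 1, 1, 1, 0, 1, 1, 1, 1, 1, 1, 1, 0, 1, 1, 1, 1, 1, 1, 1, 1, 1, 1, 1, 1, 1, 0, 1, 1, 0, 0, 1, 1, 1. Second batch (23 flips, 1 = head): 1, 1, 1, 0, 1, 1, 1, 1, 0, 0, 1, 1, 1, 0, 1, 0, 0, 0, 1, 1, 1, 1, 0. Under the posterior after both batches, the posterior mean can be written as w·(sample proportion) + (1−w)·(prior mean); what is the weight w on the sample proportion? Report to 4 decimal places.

0.8049

The Beta prior is conjugate to a Binomial/Bernoulli likelihood; the update adds successes to α and failures to β.
Total number of flips: n = 36 + 23 = 59.
Posterior mean = (α₀+k)/(α₀+β₀+n) = [n/(α₀+β₀+n)]·(k/n) + [(α₀+β₀)/(α₀+β₀+n)]·α₀/(α₀+β₀), so only n and the prior enter the weight.
The weight on the data is w = n/(α₀+β₀+n) = 59/(6.8+7.5+59) = 59/73.3 = 0.8049.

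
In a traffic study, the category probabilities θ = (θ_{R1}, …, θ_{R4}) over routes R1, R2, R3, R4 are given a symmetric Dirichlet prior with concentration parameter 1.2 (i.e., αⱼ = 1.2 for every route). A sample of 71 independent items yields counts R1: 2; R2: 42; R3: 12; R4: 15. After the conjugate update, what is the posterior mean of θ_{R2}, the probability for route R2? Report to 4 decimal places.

The Dirichlet prior is conjugate to the Multinomial likelihood: each posterior αⱼ = prior αⱼ + observed count nⱼ.
Posterior concentration: (3.2, 43.2, 13.2, 16.2), total = 75.8.
E[θ_{R2}|data] = α_{R2}/Σα = 43.2/75.8 = 0.5699.

0.5699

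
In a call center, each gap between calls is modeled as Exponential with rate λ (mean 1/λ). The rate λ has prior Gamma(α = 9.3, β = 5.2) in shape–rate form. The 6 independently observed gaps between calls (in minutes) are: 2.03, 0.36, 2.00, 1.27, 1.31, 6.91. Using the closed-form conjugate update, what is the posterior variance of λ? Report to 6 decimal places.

0.042028

With a Gamma(shape α, rate β) prior on the exponential rate λ, the posterior after n observations with total T = Σxᵢ is Gamma(α+n, β+T).
Sum of observations T = 13.88 minutes; n = 6.
Posterior: Gamma(9.3+6, 5.2+13.88) = Gamma(15.3, 19.08).
Var = α/β² = 0.042028.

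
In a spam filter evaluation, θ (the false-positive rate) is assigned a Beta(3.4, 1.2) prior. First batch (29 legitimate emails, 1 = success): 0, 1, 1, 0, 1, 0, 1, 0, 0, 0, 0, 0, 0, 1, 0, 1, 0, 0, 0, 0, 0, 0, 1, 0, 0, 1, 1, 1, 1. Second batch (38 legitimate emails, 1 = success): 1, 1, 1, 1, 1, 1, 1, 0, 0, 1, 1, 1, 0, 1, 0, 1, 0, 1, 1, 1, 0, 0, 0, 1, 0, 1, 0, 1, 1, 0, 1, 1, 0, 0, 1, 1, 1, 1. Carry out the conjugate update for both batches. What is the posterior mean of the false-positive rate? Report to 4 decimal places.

0.5503

The Beta prior is conjugate to a Binomial/Bernoulli likelihood; the update adds successes to α and failures to β.
After batch 1: Beta(3.4+11, 1.2+18) = Beta(14.4, 19.2).
After batch 2: Beta(14.4+25, 19.2+13) = Beta(39.4, 32.2).
Posterior mean = α/(α+β) = 39.4/71.6 = 0.5503.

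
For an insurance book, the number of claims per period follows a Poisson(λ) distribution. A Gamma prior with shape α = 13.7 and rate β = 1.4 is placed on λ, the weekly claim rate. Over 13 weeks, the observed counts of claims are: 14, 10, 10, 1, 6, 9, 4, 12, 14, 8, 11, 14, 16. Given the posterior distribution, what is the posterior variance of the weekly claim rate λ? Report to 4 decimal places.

With a Gamma(shape α, rate β) prior, the Poisson likelihood is conjugate: the posterior is Gamma(α + ΣXᵢ, β + n).
Sum of counts S = 129 over n = 13 weeks.
Posterior: Gamma(α+S, β+n) = Gamma(13.7+129, 1.4+13) = Gamma(142.7, 14.4).
Var = α/β² = 142.7/14.4² = 0.6882.

0.6882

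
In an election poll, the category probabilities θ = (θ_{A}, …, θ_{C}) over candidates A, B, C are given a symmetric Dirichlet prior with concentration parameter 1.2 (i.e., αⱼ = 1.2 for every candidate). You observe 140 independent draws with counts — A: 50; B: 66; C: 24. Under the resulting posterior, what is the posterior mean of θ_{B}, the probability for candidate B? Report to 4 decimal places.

0.4680

The Dirichlet prior is conjugate to the Multinomial likelihood: each posterior αⱼ = prior αⱼ + observed count nⱼ.
Posterior concentration: (51.2, 67.2, 25.2), total = 143.6.
E[θ_{B}|data] = α_{B}/Σα = 67.2/143.6 = 0.4680.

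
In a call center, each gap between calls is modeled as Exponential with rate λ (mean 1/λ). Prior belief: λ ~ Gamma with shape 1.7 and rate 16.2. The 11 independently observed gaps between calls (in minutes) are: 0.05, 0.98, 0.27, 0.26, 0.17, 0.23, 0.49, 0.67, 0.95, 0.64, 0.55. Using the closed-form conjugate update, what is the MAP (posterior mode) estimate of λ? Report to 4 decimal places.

With a Gamma(shape α, rate β) prior on the exponential rate λ, the posterior after n observations with total T = Σxᵢ is Gamma(α+n, β+T).
Sum of observations T = 5.26 minutes; n = 11.
Posterior: Gamma(1.7+11, 16.2+5.26) = Gamma(12.7, 21.46).
Mode = (α−1)/β = 0.5452.

0.5452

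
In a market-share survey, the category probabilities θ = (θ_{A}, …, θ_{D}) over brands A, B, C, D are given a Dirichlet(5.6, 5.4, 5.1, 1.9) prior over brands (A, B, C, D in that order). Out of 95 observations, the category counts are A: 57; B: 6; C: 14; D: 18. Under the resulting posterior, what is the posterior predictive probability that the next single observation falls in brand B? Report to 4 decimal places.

0.1009

The Dirichlet prior is conjugate to the Multinomial likelihood: each posterior αⱼ = prior αⱼ + observed count nⱼ.
Posterior concentration: (62.6, 11.4, 19.1, 19.9), total = 113.0.
P(next = B | data) = α_{B}/Σα = 0.1009.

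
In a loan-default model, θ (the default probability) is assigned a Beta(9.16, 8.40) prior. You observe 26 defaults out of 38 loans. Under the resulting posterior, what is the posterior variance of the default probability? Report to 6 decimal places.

0.004108

The Beta prior is conjugate to a Binomial/Bernoulli likelihood; the update adds successes to α and failures to β.
Posterior: Beta(α+k, β+n−k) = Beta(9.16+26, 8.40+12) = Beta(35.16, 20.40).
Var = αβ/((α+β)²(α+β+1)) = 35.16·20.40/(55.56²·56.56) = 0.004108.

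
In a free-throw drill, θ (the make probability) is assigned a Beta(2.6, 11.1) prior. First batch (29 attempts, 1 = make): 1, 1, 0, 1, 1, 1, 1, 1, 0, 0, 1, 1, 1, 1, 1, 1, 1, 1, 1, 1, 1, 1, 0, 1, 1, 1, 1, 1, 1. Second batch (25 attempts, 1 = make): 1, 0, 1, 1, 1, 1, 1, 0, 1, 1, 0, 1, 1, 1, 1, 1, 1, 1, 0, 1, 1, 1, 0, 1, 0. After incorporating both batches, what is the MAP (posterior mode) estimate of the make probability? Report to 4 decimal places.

0.6941

The Beta prior is conjugate to a Binomial/Bernoulli likelihood; the update adds successes to α and failures to β.
After batch 1: Beta(2.6+25, 11.1+4) = Beta(27.6, 15.1).
After batch 2: Beta(27.6+19, 15.1+6) = Beta(46.6, 21.1).
Mode of Beta(a,b) for a,b>1 is (a−1)/(a+b−2) = 45.6/65.7 = 0.6941.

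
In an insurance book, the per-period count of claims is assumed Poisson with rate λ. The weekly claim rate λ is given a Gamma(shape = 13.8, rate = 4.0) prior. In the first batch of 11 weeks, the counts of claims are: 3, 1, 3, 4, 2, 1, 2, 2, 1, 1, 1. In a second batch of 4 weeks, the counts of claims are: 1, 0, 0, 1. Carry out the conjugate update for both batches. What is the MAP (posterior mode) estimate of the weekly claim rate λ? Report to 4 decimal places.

1.8842

With a Gamma(shape α, rate β) prior, the Poisson likelihood is conjugate: the posterior is Gamma(α + ΣXᵢ, β + n).
Batch 1: sum of counts S = 21 over n = 11 weeks.
After batch 1: Gamma(α+S, β+n) = Gamma(13.8+21, 4.0+11) = Gamma(34.8, 15.0).
Batch 2: sum of counts S = 2 over n = 4 weeks.
After batch 2: Gamma(α+S, β+n) = Gamma(34.8+2, 15.0+4) = Gamma(36.8, 19.0).
Mode of Gamma(α,β) for α≥1 is (α−1)/β = 35.8/19.0 = 1.8842.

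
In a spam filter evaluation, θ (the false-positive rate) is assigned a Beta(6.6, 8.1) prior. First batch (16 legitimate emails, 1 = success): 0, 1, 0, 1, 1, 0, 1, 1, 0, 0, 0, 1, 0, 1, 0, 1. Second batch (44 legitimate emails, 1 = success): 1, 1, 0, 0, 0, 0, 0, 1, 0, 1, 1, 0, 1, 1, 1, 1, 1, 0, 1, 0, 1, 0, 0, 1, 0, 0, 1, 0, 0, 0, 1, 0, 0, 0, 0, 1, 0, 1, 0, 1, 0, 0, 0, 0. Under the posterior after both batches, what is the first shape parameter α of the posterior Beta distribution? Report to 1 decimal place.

The Beta prior is conjugate to a Binomial/Bernoulli likelihood; the update adds successes to α and failures to β.
After batch 1: Beta(6.6+8, 8.1+8) = Beta(14.6, 16.1).
After batch 2: Beta(14.6+18, 16.1+26) = Beta(32.6, 42.1).
Posterior α = 32.6.

32.6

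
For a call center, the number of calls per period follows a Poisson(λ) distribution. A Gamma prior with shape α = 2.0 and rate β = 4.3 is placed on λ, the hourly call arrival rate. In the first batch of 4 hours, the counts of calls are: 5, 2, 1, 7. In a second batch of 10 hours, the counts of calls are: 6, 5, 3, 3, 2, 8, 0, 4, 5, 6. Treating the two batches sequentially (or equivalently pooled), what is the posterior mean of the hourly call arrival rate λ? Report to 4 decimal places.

3.2240

With a Gamma(shape α, rate β) prior, the Poisson likelihood is conjugate: the posterior is Gamma(α + ΣXᵢ, β + n).
Batch 1: sum of counts S = 15 over n = 4 hours.
After batch 1: Gamma(α+S, β+n) = Gamma(2.0+15, 4.3+4) = Gamma(17.0, 8.3).
Batch 2: sum of counts S = 42 over n = 10 hours.
After batch 2: Gamma(α+S, β+n) = Gamma(17.0+42, 8.3+10) = Gamma(59.0, 18.3).
Posterior mean = α/β = 59.0/18.3 = 3.2240.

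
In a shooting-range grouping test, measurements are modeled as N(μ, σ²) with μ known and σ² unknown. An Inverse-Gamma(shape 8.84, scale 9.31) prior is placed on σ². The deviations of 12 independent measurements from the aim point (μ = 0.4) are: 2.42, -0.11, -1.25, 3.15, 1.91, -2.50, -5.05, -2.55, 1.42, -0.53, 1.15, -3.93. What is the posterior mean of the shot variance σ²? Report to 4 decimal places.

3.5022

With known mean μ and an Inverse-Gamma(α, β) prior on σ², the Normal likelihood is conjugate: posterior is Inv-Gamma(α + n/2, β + Σ(xᵢ−μ)²/2).
Σ(xᵢ−μ)² = (2.42)² + (-0.11)² + (-1.25)² + (3.15)² + (1.91)² + (-2.50)² + (-5.05)² + (-2.55)² + (1.42)² + (-0.53)² + (1.15)² + (-3.93)² = 78.3213.
Posterior: Inv-Gamma(8.84 + 12/2, 9.31 + 78.3213/2) = Inv-Gamma(14.84, 48.47065).
E[σ²|data] = β/(α−1) = 48.47065/13.84 = 3.5022.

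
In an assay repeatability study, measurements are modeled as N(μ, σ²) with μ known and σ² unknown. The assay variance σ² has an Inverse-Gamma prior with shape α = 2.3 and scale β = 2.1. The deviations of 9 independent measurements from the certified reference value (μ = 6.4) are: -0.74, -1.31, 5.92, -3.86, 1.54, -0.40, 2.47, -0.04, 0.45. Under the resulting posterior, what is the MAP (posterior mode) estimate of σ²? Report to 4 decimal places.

4.1825

With known mean μ and an Inverse-Gamma(α, β) prior on σ², the Normal likelihood is conjugate: posterior is Inv-Gamma(α + n/2, β + Σ(xᵢ−μ)²/2).
Σ(xᵢ−μ)² = (-0.74)² + (-1.31)² + (5.92)² + (-3.86)² + (1.54)² + (-0.40)² + (2.47)² + (-0.04)² + (0.45)² = 61.0463.
Posterior: Inv-Gamma(2.3 + 9/2, 2.1 + 61.0463/2) = Inv-Gamma(6.80, 32.62315).
Mode = β/(α+1) = 32.62315/7.80 = 4.1825.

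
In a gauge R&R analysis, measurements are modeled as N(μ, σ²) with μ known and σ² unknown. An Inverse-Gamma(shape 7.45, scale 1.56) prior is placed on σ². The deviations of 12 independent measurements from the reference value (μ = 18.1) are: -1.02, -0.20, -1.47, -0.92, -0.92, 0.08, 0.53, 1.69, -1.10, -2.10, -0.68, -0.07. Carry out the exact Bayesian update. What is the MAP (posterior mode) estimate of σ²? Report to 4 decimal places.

With known mean μ and an Inverse-Gamma(α, β) prior on σ², the Normal likelihood is conjugate: posterior is Inv-Gamma(α + n/2, β + Σ(xᵢ−μ)²/2).
Σ(xᵢ−μ)² = (-1.02)² + (-0.20)² + (-1.47)² + (-0.92)² + (-0.92)² + (0.08)² + (0.53)² + (1.69)² + (-1.10)² + (-2.10)² + (-0.68)² + (-0.07)² = 14.1648.
Posterior: Inv-Gamma(7.45 + 12/2, 1.56 + 14.1648/2) = Inv-Gamma(13.45, 8.64240).
Mode = β/(α+1) = 8.64240/14.45 = 0.5981.

0.5981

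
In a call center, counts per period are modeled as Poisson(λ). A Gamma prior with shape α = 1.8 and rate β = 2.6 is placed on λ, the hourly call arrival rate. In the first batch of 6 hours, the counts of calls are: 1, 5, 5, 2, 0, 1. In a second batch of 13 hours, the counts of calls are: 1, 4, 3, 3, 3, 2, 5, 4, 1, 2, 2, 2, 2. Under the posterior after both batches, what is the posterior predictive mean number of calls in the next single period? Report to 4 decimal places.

With a Gamma(shape α, rate β) prior, the Poisson likelihood is conjugate: the posterior is Gamma(α + ΣXᵢ, β + n).
Batch 1: sum of counts S = 14 over n = 6 hours.
After batch 1: Gamma(α+S, β+n) = Gamma(1.8+14, 2.6+6) = Gamma(15.8, 8.6).
Batch 2: sum of counts S = 34 over n = 13 hours.
After batch 2: Gamma(α+S, β+n) = Gamma(15.8+34, 8.6+13) = Gamma(49.8, 21.6).
The predictive distribution for one future period is NegBinom with mean α/β = 2.3056.

2.3056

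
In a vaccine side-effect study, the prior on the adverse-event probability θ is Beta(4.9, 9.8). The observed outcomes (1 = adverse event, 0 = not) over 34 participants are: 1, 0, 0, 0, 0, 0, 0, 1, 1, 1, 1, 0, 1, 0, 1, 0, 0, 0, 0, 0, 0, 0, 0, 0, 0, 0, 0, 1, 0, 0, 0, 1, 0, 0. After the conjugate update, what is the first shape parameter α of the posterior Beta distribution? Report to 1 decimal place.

The Beta prior is conjugate to a Binomial/Bernoulli likelihood; the update adds successes to α and failures to β.
Posterior: Beta(α+k, β+n−k) = Beta(4.9+9, 9.8+25) = Beta(13.9, 34.8).
Posterior α = 13.9.

13.9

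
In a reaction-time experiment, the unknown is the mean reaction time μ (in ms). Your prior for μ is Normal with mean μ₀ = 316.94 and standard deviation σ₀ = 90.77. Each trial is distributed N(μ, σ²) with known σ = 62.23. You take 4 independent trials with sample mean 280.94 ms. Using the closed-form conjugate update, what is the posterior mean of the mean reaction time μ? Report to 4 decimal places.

For Normal data with known variance σ², a Normal(μ₀, σ₀²) prior on μ is conjugate. Posterior precision = 1/σ₀² + n/σ²; posterior mean is the precision-weighted average of μ₀ and x̄.
n·x̄ = 4·280.94 = 1123.76.
σ₀² = 90.77² = 8239.1929, σ² = 62.23² = 3872.5729; σ² + n·σ₀² = 3872.5729 + 4·8239.1929 = 36829.3445.
Posterior mean = (μ₀/σ₀² + n·x̄/σ²)/(1/σ₀² + n/σ²) = (σ²·μ₀ + σ₀²·n·x̄)/(σ² + n·σ₀²) = (3872.5729·316.94 + 8239.1929·1123.76)/36829.3445 = 10486248.66823/36829.3445 = 284.7254.

284.7254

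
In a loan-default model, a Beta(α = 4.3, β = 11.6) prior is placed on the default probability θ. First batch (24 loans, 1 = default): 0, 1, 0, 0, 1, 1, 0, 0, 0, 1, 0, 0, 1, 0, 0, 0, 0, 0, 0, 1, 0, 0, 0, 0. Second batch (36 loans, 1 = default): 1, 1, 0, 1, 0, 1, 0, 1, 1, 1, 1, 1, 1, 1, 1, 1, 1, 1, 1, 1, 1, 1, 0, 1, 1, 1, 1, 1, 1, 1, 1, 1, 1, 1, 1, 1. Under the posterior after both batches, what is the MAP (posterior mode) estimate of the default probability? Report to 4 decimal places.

0.5589

The Beta prior is conjugate to a Binomial/Bernoulli likelihood; the update adds successes to α and failures to β.
After batch 1: Beta(4.3+6, 11.6+18) = Beta(10.3, 29.6).
After batch 2: Beta(10.3+32, 29.6+4) = Beta(42.3, 33.6).
Mode of Beta(a,b) for a,b>1 is (a−1)/(a+b−2) = 41.3/73.9 = 0.5589.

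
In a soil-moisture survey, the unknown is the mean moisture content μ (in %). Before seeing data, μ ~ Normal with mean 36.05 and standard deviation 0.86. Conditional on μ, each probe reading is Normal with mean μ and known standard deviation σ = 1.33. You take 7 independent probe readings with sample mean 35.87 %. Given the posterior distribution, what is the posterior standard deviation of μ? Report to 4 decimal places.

0.4340

For Normal data with known variance σ², a Normal(μ₀, σ₀²) prior on μ is conjugate. Posterior precision = 1/σ₀² + n/σ²; posterior mean is the precision-weighted average of μ₀ and x̄.
σ₀² = 0.86² = 0.7396, σ² = 1.33² = 1.7689; σ² + n·σ₀² = 1.7689 + 7·0.7396 = 6.9461.
Posterior precision = 1/σ₀² + n/σ² = 1/0.7396 + 7/1.7689 = (σ² + n·σ₀²)/(σ₀²σ²) = 6.9461/(0.7396·1.7689); posterior variance σₙ² = σ₀²σ²/(σ² + n·σ₀²) = 0.7396·1.7689/6.9461 = 0.188347.
Posterior SD = √σₙ² = √(0.7396·1.7689/6.9461) = 0.4340.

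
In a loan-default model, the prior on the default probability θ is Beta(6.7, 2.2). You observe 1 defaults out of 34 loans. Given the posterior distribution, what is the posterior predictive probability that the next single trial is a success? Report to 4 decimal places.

0.1795

The Beta prior is conjugate to a Binomial/Bernoulli likelihood; the update adds successes to α and failures to β.
Posterior: Beta(α+k, β+n−k) = Beta(6.7+1, 2.2+33) = Beta(7.7, 35.2).
For a single future Bernoulli trial, P(success | data) = α/(α+β) = 0.1795.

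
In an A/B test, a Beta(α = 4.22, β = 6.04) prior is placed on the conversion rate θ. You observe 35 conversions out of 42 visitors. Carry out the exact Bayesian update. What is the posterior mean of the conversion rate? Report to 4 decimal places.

The Beta prior is conjugate to a Binomial/Bernoulli likelihood; the update adds successes to α and failures to β.
Posterior: Beta(α+k, β+n−k) = Beta(4.22+35, 6.04+7) = Beta(39.22, 13.04).
Posterior mean = α/(α+β) = 39.22/52.26 = 0.7505.

0.7505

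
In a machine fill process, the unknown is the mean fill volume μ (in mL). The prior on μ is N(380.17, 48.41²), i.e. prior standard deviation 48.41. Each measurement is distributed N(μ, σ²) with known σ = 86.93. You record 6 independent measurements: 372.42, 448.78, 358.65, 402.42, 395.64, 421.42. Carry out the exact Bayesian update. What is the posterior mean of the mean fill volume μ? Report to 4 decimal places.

For Normal data with known variance σ², a Normal(μ₀, σ₀²) prior on μ is conjugate. Posterior precision = 1/σ₀² + n/σ²; posterior mean is the precision-weighted average of μ₀ and x̄.
Σxᵢ = 372.42 + 448.78 + 358.65 + 402.42 + 395.64 + 421.42 = 2399.33, so n·x̄ = 2399.33.
σ₀² = 48.41² = 2343.5281, σ² = 86.93² = 7556.8249; σ² + n·σ₀² = 7556.8249 + 6·2343.5281 = 21617.9935.
Posterior mean = (μ₀/σ₀² + n·x̄/σ²)/(1/σ₀² + n/σ²) = (σ²·μ₀ + σ₀²·n·x̄)/(σ² + n·σ₀²) = (7556.8249·380.17 + 2343.5281·2399.33)/21617.9935 = 8495775.398406/21617.9935 = 392.9956.

392.9956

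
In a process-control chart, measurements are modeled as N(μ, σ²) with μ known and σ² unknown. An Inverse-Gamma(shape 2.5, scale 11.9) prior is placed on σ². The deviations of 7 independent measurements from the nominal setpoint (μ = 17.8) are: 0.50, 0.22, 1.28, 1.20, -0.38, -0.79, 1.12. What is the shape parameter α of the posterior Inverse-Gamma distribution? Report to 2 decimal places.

6.00

With known mean μ and an Inverse-Gamma(α, β) prior on σ², the Normal likelihood is conjugate: posterior is Inv-Gamma(α + n/2, β + Σ(xᵢ−μ)²/2).
Σ(xᵢ−μ)² = (0.50)² + (0.22)² + (1.28)² + (1.20)² + (-0.38)² + (-0.79)² + (1.12)² = 5.3997.
Posterior: Inv-Gamma(2.5 + 7/2, 11.9 + 5.3997/2) = Inv-Gamma(6.00, 14.59985).
Posterior α = 6.00.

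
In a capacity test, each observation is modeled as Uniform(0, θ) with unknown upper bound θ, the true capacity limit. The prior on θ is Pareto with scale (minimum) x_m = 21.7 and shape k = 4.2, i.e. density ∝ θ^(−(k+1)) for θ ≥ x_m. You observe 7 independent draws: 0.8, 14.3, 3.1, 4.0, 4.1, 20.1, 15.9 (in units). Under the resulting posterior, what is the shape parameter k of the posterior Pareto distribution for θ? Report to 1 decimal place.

A Pareto(scale x_m, shape k) prior on the upper bound θ of Uniform(0, θ) is conjugate: posterior is Pareto(max(x_m, max xᵢ), k + n).
Sample maximum = 20.1; prior scale x_m = 21.7 → posterior scale = max = 21.7.
Posterior shape = 4.2 + 7 = 11.2.
Posterior shape k = 11.2.

11.2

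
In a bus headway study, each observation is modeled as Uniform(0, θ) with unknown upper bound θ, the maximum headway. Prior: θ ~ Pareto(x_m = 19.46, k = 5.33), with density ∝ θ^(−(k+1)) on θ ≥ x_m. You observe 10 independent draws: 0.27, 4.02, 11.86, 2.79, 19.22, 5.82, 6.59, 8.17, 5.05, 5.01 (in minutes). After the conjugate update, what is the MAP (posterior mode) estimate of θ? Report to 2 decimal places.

19.46

A Pareto(scale x_m, shape k) prior on the upper bound θ of Uniform(0, θ) is conjugate: posterior is Pareto(max(x_m, max xᵢ), k + n).
Sample maximum = 19.22; prior scale x_m = 19.46 → posterior scale = max = 19.46.
Posterior shape = 5.33 + 10 = 15.33.
The Pareto density is decreasing on [x_m, ∞), so the mode is x_m = 19.46.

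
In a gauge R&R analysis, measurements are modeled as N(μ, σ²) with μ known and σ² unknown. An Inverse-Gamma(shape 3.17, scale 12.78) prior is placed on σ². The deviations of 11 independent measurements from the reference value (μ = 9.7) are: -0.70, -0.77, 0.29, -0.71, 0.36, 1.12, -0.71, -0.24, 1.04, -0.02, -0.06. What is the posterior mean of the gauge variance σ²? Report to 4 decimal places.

1.9728

With known mean μ and an Inverse-Gamma(α, β) prior on σ², the Normal likelihood is conjugate: posterior is Inv-Gamma(α + n/2, β + Σ(xᵢ−μ)²/2).
Σ(xᵢ−μ)² = (-0.70)² + (-0.77)² + (0.29)² + (-0.71)² + (0.36)² + (1.12)² + (-0.71)² + (-0.24)² + (1.04)² + (-0.02)² + (-0.06)² = 4.7024.
Posterior: Inv-Gamma(3.17 + 11/2, 12.78 + 4.7024/2) = Inv-Gamma(8.67, 15.13120).
E[σ²|data] = β/(α−1) = 15.13120/7.67 = 1.9728.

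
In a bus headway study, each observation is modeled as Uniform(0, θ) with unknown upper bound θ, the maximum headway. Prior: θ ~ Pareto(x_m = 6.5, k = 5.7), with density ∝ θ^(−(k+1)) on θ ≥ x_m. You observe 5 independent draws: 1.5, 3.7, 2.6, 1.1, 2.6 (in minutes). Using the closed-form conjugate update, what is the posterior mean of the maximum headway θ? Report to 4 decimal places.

A Pareto(scale x_m, shape k) prior on the upper bound θ of Uniform(0, θ) is conjugate: posterior is Pareto(max(x_m, max xᵢ), k + n).
Sample maximum = 3.7; prior scale x_m = 6.5 → posterior scale = max = 6.5.
Posterior shape = 5.7 + 5 = 10.7.
E[θ|data] = k·x_m/(k−1) = 10.7·6.5/9.7 = 7.1701.

7.1701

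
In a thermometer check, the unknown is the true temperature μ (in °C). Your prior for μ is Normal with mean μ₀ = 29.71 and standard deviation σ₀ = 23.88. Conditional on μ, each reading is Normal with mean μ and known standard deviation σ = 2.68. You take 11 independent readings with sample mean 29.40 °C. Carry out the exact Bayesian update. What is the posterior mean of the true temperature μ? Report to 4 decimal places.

29.4004

For Normal data with known variance σ², a Normal(μ₀, σ₀²) prior on μ is conjugate. Posterior precision = 1/σ₀² + n/σ²; posterior mean is the precision-weighted average of μ₀ and x̄.
n·x̄ = 11·29.40 = 323.4.
σ₀² = 23.88² = 570.2544, σ² = 2.68² = 7.1824; σ² + n·σ₀² = 7.1824 + 11·570.2544 = 6279.9808.
Posterior mean = (μ₀/σ₀² + n·x̄/σ²)/(1/σ₀² + n/σ²) = (σ²·μ₀ + σ₀²·n·x̄)/(σ² + n·σ₀²) = (7.1824·29.71 + 570.2544·323.4)/6279.9808 = 184633.662064/6279.9808 = 29.4004.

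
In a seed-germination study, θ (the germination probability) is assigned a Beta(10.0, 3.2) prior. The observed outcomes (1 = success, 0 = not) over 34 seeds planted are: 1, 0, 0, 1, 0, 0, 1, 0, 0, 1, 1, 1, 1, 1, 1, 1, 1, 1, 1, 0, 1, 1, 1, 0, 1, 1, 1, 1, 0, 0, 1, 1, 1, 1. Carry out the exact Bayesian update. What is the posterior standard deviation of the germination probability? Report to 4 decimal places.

The Beta prior is conjugate to a Binomial/Bernoulli likelihood; the update adds successes to α and failures to β.
Posterior: Beta(α+k, β+n−k) = Beta(10.0+24, 3.2+10) = Beta(34.0, 13.2).
Var = αβ/((α+β)²(α+β+1)) = 34.0·13.2/(47.2²·48.2) = 0.00417948; SD = √0.00417948 = 0.0646.

0.0646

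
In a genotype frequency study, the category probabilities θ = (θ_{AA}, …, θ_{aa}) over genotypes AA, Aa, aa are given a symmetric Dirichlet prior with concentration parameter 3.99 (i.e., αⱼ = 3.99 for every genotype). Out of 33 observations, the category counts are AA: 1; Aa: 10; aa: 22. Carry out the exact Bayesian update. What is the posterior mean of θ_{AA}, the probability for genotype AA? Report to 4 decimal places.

0.1110

The Dirichlet prior is conjugate to the Multinomial likelihood: each posterior αⱼ = prior αⱼ + observed count nⱼ.
Posterior concentration: (4.99, 13.99, 25.99), total = 44.97.
E[θ_{AA}|data] = α_{AA}/Σα = 4.99/44.97 = 0.1110.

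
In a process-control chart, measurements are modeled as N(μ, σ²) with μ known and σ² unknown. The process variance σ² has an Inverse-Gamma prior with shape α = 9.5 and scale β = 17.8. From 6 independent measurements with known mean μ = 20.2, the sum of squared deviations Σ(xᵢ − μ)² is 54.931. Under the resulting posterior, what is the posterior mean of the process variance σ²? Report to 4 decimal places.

With known mean μ and an Inverse-Gamma(α, β) prior on σ², the Normal likelihood is conjugate: posterior is Inv-Gamma(α + n/2, β + Σ(xᵢ−μ)²/2).
Posterior: Inv-Gamma(9.5 + 6/2, 17.8 + 54.931/2) = Inv-Gamma(12.50, 45.2655).
E[σ²|data] = β/(α−1) = 45.2655/11.50 = 3.9361.

3.9361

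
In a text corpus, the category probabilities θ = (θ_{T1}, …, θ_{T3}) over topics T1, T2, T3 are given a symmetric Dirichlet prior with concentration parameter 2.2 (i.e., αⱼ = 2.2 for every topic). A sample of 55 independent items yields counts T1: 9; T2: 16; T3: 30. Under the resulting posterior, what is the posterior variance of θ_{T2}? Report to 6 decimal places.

The Dirichlet prior is conjugate to the Multinomial likelihood: each posterior αⱼ = prior αⱼ + observed count nⱼ.
Posterior concentration: (11.2, 18.2, 32.2), total = 61.6.
Var[θ_j] = α_j(Σα−α_j)/((Σα)²(Σα+1)) = 18.2·43.4/(61.6²·62.6) = 0.003325.

0.003325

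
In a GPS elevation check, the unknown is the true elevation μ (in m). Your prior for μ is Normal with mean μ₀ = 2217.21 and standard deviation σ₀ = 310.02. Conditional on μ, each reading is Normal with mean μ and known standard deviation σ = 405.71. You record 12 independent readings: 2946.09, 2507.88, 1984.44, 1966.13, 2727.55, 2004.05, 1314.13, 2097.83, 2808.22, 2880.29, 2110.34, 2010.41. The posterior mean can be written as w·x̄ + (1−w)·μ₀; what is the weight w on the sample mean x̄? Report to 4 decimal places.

For Normal data with known variance σ², a Normal(μ₀, σ₀²) prior on μ is conjugate. Posterior precision = 1/σ₀² + n/σ²; posterior mean is the precision-weighted average of μ₀ and x̄.
σ₀² = 310.02² = 96112.4004, σ² = 405.71² = 164600.6041. Prior precision 1/σ₀² = 1/96112.4004; data precision n/σ² = 12/164600.6041.
w = (n/σ²)/(1/σ₀² + n/σ²) = n·σ₀²/(σ² + n·σ₀²) = 12·96112.4004/(164600.6041 + 12·96112.4004) = 1153348.8048/1317949.4089 = 0.8751.

0.8751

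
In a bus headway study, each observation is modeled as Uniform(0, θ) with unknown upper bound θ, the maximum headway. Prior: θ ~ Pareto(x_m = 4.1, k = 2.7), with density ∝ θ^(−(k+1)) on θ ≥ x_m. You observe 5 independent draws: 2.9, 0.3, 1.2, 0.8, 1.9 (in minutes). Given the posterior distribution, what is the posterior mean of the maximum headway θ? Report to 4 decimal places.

A Pareto(scale x_m, shape k) prior on the upper bound θ of Uniform(0, θ) is conjugate: posterior is Pareto(max(x_m, max xᵢ), k + n).
Sample maximum = 2.9; prior scale x_m = 4.1 → posterior scale = max = 4.1.
Posterior shape = 2.7 + 5 = 7.7.
E[θ|data] = k·x_m/(k−1) = 7.7·4.1/6.7 = 4.7119.

4.7119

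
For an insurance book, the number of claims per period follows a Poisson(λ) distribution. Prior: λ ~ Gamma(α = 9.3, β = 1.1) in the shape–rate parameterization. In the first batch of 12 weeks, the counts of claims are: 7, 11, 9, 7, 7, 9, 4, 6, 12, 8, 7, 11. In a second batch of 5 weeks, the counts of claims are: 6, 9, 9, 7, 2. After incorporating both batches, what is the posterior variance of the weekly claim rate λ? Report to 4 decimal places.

0.4283

With a Gamma(shape α, rate β) prior, the Poisson likelihood is conjugate: the posterior is Gamma(α + ΣXᵢ, β + n).
Batch 1: sum of counts S = 98 over n = 12 weeks.
After batch 1: Gamma(α+S, β+n) = Gamma(9.3+98, 1.1+12) = Gamma(107.3, 13.1).
Batch 2: sum of counts S = 33 over n = 5 weeks.
After batch 2: Gamma(α+S, β+n) = Gamma(107.3+33, 13.1+5) = Gamma(140.3, 18.1).
Var = α/β² = 140.3/18.1² = 0.4283.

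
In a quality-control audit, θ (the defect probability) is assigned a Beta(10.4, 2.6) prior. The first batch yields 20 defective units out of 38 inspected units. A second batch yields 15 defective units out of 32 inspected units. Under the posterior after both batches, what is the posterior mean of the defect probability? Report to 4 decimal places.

The Beta prior is conjugate to a Binomial/Bernoulli likelihood; the update adds successes to α and failures to β.
After batch 1: Beta(10.4+20, 2.6+18) = Beta(30.4, 20.6).
After batch 2: Beta(30.4+15, 20.6+17) = Beta(45.4, 37.6).
Posterior mean = α/(α+β) = 45.4/83.0 = 0.5470.

0.5470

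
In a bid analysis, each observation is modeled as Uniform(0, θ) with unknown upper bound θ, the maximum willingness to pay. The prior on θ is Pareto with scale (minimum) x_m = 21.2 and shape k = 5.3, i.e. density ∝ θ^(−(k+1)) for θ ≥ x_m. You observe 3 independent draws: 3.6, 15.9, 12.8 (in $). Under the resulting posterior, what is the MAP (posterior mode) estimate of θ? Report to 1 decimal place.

A Pareto(scale x_m, shape k) prior on the upper bound θ of Uniform(0, θ) is conjugate: posterior is Pareto(max(x_m, max xᵢ), k + n).
Sample maximum = 15.9; prior scale x_m = 21.2 → posterior scale = max = 21.2.
Posterior shape = 5.3 + 3 = 8.3.
The Pareto density is decreasing on [x_m, ∞), so the mode is x_m = 21.2.

21.2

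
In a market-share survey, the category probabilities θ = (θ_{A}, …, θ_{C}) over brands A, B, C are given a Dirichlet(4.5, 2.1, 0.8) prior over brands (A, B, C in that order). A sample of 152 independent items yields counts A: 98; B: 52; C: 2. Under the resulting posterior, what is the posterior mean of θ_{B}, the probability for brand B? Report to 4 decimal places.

The Dirichlet prior is conjugate to the Multinomial likelihood: each posterior αⱼ = prior αⱼ + observed count nⱼ.
Posterior concentration: (102.5, 54.1, 2.8), total = 159.4.
E[θ_{B}|data] = α_{B}/Σα = 54.1/159.4 = 0.3394.

0.3394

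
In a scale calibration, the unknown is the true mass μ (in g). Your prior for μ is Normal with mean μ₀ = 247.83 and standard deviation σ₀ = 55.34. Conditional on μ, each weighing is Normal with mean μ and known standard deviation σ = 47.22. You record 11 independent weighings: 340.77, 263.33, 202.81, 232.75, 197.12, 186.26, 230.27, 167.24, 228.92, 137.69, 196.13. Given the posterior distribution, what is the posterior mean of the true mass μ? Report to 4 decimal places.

218.5976

For Normal data with known variance σ², a Normal(μ₀, σ₀²) prior on μ is conjugate. Posterior precision = 1/σ₀² + n/σ²; posterior mean is the precision-weighted average of μ₀ and x̄.
Σxᵢ = 340.77 + 263.33 + 202.81 + 232.75 + 197.12 + 186.26 + 230.27 + 167.24 + 228.92 + 137.69 + 196.13 = 2383.29, so n·x̄ = 2383.29.
σ₀² = 55.34² = 3062.5156, σ² = 47.22² = 2229.7284; σ² + n·σ₀² = 2229.7284 + 11·3062.5156 = 35917.4.
Posterior mean = (μ₀/σ₀² + n·x̄/σ²)/(1/σ₀² + n/σ²) = (σ²·μ₀ + σ₀²·n·x̄)/(σ² + n·σ₀²) = (2229.7284·247.83 + 3062.5156·2383.29)/35917.4 = 7851456.393696/35917.4 = 218.5976.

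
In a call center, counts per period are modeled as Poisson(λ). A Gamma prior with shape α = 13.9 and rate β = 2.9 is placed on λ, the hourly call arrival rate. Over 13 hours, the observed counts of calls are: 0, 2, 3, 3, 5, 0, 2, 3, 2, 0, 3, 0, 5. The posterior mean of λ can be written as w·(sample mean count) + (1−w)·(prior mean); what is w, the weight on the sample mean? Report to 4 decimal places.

With a Gamma(shape α, rate β) prior, the Poisson likelihood is conjugate: the posterior is Gamma(α + ΣXᵢ, β + n).
Posterior mean = (α₀+S)/(β₀+n) = [n/(β₀+n)]·(S/n) + [β₀/(β₀+n)]·(α₀/β₀), so only n and β₀ enter the weight.
Weight on data w = n/(β₀+n) = 13/(2.9+13) = 13/15.9 = 0.8176.

0.8176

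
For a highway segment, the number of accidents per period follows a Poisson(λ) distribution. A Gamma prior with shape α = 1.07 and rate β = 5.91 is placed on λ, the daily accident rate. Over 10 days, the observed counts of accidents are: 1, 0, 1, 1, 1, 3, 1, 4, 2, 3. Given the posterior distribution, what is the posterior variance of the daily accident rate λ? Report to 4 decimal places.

With a Gamma(shape α, rate β) prior, the Poisson likelihood is conjugate: the posterior is Gamma(α + ΣXᵢ, β + n).
Sum of counts S = 17 over n = 10 days.
Posterior: Gamma(α+S, β+n) = Gamma(1.07+17, 5.91+10) = Gamma(18.07, 15.91).
Var = α/β² = 18.07/15.91² = 0.0714.

0.0714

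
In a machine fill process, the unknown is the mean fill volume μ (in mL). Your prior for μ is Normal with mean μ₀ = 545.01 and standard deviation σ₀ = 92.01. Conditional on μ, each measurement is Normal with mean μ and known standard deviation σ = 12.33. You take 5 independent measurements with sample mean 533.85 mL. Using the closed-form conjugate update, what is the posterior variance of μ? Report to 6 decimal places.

For Normal data with known variance σ², a Normal(μ₀, σ₀²) prior on μ is conjugate. Posterior precision = 1/σ₀² + n/σ²; posterior mean is the precision-weighted average of μ₀ and x̄.
σ₀² = 92.01² = 8465.8401, σ² = 12.33² = 152.0289; σ² + n·σ₀² = 152.0289 + 5·8465.8401 = 42481.2294.
Posterior precision = 1/σ₀² + n/σ² = 1/8465.8401 + 5/152.0289 = (σ² + n·σ₀²)/(σ₀²σ²) = 42481.2294/(8465.8401·152.0289); posterior variance σₙ² = σ₀²σ²/(σ² + n·σ₀²) = 8465.8401·152.0289/42481.2294 = 30.296966.

30.296966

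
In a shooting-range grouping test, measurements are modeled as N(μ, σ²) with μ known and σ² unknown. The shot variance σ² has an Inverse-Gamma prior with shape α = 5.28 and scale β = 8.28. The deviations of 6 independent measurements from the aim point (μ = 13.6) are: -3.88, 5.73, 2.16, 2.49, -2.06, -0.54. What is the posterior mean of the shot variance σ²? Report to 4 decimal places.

With known mean μ and an Inverse-Gamma(α, β) prior on σ², the Normal likelihood is conjugate: posterior is Inv-Gamma(α + n/2, β + Σ(xᵢ−μ)²/2).
Σ(xᵢ−μ)² = (-3.88)² + (5.73)² + (2.16)² + (2.49)² + (-2.06)² + (-0.54)² = 63.2882.
Posterior: Inv-Gamma(5.28 + 6/2, 8.28 + 63.2882/2) = Inv-Gamma(8.28, 39.92410).
E[σ²|data] = β/(α−1) = 39.92410/7.28 = 5.4841.

5.4841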